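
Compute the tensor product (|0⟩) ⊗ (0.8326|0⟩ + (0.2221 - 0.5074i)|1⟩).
0.8326|00⟩ + (0.2221 - 0.5074i)|01⟩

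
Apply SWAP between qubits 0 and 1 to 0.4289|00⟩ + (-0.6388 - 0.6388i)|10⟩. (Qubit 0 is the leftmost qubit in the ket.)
0.4289|00⟩ + (-0.6388 - 0.6388i)|01⟩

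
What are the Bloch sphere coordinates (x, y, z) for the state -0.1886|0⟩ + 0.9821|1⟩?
(-0.3704, 0, -0.929)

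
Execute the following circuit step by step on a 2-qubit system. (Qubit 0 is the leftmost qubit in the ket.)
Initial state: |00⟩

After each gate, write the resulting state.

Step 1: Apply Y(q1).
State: i|01⟩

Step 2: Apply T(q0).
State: i|01⟩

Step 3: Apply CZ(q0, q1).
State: i|01⟩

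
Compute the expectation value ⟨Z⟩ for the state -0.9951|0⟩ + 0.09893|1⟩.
0.9804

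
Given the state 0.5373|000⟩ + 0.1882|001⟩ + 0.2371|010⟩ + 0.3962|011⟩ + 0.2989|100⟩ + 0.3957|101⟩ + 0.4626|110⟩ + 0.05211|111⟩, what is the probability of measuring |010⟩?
0.05622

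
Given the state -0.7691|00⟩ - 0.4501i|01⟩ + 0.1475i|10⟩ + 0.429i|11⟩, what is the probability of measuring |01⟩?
0.2026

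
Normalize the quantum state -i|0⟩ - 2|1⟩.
-(1/√5)i|0⟩ - 0.8944|1⟩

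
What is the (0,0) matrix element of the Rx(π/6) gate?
0.9659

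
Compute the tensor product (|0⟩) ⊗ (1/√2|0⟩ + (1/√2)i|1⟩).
1/√2|00⟩ + (1/√2)i|01⟩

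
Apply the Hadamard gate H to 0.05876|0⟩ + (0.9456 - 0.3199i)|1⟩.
(0.7102 - 0.2262i)|0⟩ + (-0.6271 + 0.2262i)|1⟩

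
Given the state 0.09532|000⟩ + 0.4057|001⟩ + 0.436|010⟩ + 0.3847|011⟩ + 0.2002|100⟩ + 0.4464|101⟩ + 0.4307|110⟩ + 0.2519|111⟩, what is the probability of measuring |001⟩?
0.1646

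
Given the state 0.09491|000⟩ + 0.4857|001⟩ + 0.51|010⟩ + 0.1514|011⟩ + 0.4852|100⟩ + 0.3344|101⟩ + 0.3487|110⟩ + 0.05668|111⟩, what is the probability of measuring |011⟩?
0.02292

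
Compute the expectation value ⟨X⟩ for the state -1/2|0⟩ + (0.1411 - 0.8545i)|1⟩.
-0.1411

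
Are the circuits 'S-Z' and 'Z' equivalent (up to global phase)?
No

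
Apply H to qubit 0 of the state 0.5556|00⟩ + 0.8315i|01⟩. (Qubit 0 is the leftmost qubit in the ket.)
0.3929|00⟩ + 0.588i|01⟩ + 0.3929|10⟩ + 0.588i|11⟩

H on qubit 0 mixes each pair of kets that differ only in qubit 0: amplitudes (a, b) of (|…0…⟩, |…1…⟩) become ((a + b)/√2, (a − b)/√2). Kets absent from the input have amplitude 0.
(|00⟩, |10⟩): (a, b) = (0.5556, 0) → (0.3929, 0.3929)
(|01⟩, |11⟩): (a, b) = (0.8315i, 0) → (0.588i, 0.588i)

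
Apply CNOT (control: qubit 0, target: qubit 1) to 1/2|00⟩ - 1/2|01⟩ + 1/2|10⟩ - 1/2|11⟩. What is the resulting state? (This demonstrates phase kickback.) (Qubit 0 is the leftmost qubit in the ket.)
1/2|00⟩ - 1/2|01⟩ - 1/2|10⟩ + 1/2|11⟩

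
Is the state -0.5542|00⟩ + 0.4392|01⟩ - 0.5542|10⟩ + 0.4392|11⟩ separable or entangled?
Separable

Writing the state as a|00⟩ + b|01⟩ + c|10⟩ + d|11⟩, it is a product state iff ad − bc = 0.
Here (a, b, c, d) = (-0.5542, 0.4392, -0.5542, 0.4392): ad − bc = (-0.5542)(0.4392) − (0.4392)(-0.5542) = 0, so the state is separable.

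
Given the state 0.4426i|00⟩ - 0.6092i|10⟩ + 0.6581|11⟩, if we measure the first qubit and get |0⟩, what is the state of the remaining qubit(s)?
i|0⟩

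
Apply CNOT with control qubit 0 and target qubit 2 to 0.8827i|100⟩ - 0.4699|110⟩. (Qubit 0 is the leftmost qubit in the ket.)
0.8827i|101⟩ - 0.4699|111⟩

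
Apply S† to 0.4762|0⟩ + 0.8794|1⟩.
0.4762|0⟩ - 0.8794i|1⟩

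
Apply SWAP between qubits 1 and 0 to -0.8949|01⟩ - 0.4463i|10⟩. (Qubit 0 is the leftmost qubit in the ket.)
-0.4463i|01⟩ - 0.8949|10⟩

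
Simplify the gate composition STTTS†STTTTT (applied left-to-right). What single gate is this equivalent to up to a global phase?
S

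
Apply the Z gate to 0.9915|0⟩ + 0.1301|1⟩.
0.9915|0⟩ - 0.1301|1⟩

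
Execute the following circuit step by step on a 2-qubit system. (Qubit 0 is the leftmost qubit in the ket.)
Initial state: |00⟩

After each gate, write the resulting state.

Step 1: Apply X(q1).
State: |01⟩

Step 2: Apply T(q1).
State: (1/√2 + (1/√2)i)|01⟩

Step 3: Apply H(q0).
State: (1/2 + (1/2)i)|01⟩ + (1/2 + (1/2)i)|11⟩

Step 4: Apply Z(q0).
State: (1/2 + (1/2)i)|01⟩ + (-1/2 - (1/2)i)|11⟩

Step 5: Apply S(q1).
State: (-1/2 + (1/2)i)|01⟩ + (1/2 - (1/2)i)|11⟩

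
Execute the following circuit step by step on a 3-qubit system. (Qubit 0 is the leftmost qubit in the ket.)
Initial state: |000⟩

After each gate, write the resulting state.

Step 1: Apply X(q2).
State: |001⟩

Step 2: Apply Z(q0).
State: |001⟩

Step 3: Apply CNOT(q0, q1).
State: |001⟩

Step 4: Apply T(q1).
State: |001⟩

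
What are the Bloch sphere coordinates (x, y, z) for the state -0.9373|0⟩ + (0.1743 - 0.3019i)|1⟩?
(-0.3267, 0.5659, 0.757)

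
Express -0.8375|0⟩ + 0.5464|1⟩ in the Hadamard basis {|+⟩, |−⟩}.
-0.2058|+⟩ - 0.9786|−⟩

With |ψ⟩ = α|0⟩ + β|1⟩, the Hadamard-basis coefficients are ⟨+|ψ⟩ = (α + β)/√2 and ⟨−|ψ⟩ = (α − β)/√2.
Here α = -0.8375, β = 0.5464: (α + β)/√2 = -0.2058, (α − β)/√2 = -0.9786.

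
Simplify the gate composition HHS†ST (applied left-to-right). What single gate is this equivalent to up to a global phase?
T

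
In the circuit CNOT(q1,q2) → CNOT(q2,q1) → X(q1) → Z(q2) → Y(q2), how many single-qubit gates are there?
3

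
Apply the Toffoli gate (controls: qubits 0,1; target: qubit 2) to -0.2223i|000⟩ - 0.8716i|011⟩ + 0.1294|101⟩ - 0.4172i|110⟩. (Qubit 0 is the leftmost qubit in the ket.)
-0.2223i|000⟩ - 0.8716i|011⟩ + 0.1294|101⟩ - 0.4172i|111⟩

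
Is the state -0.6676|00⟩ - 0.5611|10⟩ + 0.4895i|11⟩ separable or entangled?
Entangled

Writing the state as a|00⟩ + b|01⟩ + c|10⟩ + d|11⟩, it is a product state iff ad − bc = 0.
Here (a, b, c, d) = (-0.6676, 0, -0.5611, 0.4895i): ad − bc = (-0.6676)(0.4895i) − (0)(-0.5611) = -0.3268i ≠ 0, so the state is entangled.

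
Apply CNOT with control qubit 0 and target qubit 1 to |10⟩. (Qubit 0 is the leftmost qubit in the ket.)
|11⟩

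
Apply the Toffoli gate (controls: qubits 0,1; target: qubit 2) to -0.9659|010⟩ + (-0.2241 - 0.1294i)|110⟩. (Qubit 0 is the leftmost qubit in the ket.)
-0.9659|010⟩ + (-0.2241 - 0.1294i)|111⟩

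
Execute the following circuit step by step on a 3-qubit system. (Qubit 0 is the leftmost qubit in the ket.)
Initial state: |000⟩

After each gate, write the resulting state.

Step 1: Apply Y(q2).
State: i|001⟩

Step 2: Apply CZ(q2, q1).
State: i|001⟩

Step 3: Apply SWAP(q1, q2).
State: i|010⟩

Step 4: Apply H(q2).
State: (1/√2)i|010⟩ + (1/√2)i|011⟩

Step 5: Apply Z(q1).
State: -(1/√2)i|010⟩ - (1/√2)i|011⟩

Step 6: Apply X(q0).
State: -(1/√2)i|110⟩ - (1/√2)i|111⟩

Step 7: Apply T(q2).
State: -(1/√2)i|110⟩ + (1/2 - (1/2)i)|111⟩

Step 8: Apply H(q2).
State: (1/√8 - 0.8536i)|110⟩ + (-1/√8 - 0.1464i)|111⟩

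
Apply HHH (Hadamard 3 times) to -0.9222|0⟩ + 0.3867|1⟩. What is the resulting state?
-0.3787|0⟩ - 0.9255|1⟩

H² = I, so H^3 = H: a single Hadamard. With (a, b) = (-0.9222, 0.3867), H gives ((a + b)/√2, (a − b)/√2) = (-0.3787, -0.9255).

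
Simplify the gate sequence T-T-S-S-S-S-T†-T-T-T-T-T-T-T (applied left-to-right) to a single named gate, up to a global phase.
I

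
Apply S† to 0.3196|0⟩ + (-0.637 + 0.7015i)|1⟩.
0.3196|0⟩ + (0.7015 + 0.637i)|1⟩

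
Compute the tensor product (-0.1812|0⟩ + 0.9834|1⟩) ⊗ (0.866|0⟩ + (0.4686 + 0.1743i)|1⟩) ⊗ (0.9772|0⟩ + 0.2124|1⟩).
-0.1533|000⟩ - 0.03333|001⟩ + (-0.08297 - 0.03086i)|010⟩ + (-0.01803 - 0.006708i)|011⟩ + 0.8322|100⟩ + 0.1809|101⟩ + (0.4503 + 0.1675i)|110⟩ + (0.09788 + 0.03641i)|111⟩

amp(|b₁b₂…⟩) = product of the factor amplitudes for bits b₁, b₂, …; only kets whose every factor amplitude is nonzero survive.
|000⟩: (-0.1812)(0.866)(0.9772) = -0.1533
|001⟩: (-0.1812)(0.866)(0.2124) = -0.03333
|010⟩: (-0.1812)(0.4686 + 0.1743i)(0.9772) = (-0.08297 - 0.03086i)
|011⟩: (-0.1812)(0.4686 + 0.1743i)(0.2124) = (-0.01803 - 0.006708i)
|100⟩: (0.9834)(0.866)(0.9772) = 0.8322
|101⟩: (0.9834)(0.866)(0.2124) = 0.1809
|110⟩: (0.9834)(0.4686 + 0.1743i)(0.9772) = (0.4503 + 0.1675i)
|111⟩: (0.9834)(0.4686 + 0.1743i)(0.2124) = (0.09788 + 0.03641i)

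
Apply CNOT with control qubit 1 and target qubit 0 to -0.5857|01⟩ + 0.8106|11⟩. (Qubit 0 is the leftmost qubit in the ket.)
0.8106|01⟩ - 0.5857|11⟩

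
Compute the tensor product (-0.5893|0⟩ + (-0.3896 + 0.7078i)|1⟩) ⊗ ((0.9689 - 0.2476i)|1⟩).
(-0.571 + 0.1459i)|01⟩ + (-0.2022 + 0.7823i)|11⟩

amp(|b₁b₂…⟩) = product of the factor amplitudes for bits b₁, b₂, …; only kets whose every factor amplitude is nonzero survive.
|01⟩: (-0.5893)(0.9689 - 0.2476i) = (-0.571 + 0.1459i)
|11⟩: (-0.3896 + 0.7078i)(0.9689 - 0.2476i) = (-0.2022 + 0.7823i)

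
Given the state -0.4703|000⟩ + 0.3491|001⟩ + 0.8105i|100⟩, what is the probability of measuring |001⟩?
0.1219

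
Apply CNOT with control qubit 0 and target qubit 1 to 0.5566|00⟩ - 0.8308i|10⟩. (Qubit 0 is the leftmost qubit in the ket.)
0.5566|00⟩ - 0.8308i|11⟩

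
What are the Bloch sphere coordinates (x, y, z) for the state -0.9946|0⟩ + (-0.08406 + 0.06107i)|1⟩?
(0.1672, -0.1215, 0.9784)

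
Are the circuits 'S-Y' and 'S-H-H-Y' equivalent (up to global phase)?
Yes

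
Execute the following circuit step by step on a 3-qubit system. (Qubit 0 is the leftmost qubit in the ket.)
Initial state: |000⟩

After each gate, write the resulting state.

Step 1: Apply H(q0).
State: 1/√2|000⟩ + 1/√2|100⟩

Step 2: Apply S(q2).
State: 1/√2|000⟩ + 1/√2|100⟩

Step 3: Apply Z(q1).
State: 1/√2|000⟩ + 1/√2|100⟩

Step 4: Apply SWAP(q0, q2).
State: 1/√2|000⟩ + 1/√2|001⟩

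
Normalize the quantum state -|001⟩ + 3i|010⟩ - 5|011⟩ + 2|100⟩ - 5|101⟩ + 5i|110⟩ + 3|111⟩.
-0.101|001⟩ + 0.303i|010⟩ - 0.5051|011⟩ + 0.202|100⟩ - 0.5051|101⟩ + 0.5051i|110⟩ + 0.303|111⟩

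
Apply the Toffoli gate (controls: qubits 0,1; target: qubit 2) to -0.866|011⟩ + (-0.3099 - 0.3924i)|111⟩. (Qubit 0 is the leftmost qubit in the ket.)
-0.866|011⟩ + (-0.3099 - 0.3924i)|110⟩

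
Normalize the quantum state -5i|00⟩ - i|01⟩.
-0.9806i|00⟩ - 0.1961i|01⟩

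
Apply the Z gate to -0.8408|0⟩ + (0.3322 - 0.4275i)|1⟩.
-0.8408|0⟩ + (-0.3322 + 0.4275i)|1⟩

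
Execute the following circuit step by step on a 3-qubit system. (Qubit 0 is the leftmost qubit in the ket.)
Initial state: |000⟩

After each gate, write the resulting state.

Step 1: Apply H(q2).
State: 1/√2|000⟩ + 1/√2|001⟩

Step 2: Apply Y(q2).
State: -(1/√2)i|000⟩ + (1/√2)i|001⟩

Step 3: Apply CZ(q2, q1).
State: -(1/√2)i|000⟩ + (1/√2)i|001⟩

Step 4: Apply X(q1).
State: -(1/√2)i|010⟩ + (1/√2)i|011⟩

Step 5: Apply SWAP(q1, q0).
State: -(1/√2)i|100⟩ + (1/√2)i|101⟩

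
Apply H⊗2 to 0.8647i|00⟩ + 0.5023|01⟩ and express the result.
(0.2512 + 0.4324i)|00⟩ + (-0.2512 + 0.4324i)|01⟩ + (0.2512 + 0.4324i)|10⟩ + (-0.2512 + 0.4324i)|11⟩

H⊗2 gives amp(|y⟩) = (1/2) Σ_x (−1)^(x·y) amp(|x⟩), where x·y is the number of positions in which both x and y have a 1.
|00⟩: (0.8647i + 0.5023)/2 = (0.2512 + 0.4324i)
|01⟩: (0.8647i - 0.5023)/2 = (-0.2512 + 0.4324i)
|10⟩: (0.8647i + 0.5023)/2 = (0.2512 + 0.4324i)
|11⟩: (0.8647i - 0.5023)/2 = (-0.2512 + 0.4324i)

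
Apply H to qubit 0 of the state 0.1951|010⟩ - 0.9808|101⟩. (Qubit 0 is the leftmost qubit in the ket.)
-0.6935|001⟩ + 0.138|010⟩ + 0.6935|101⟩ + 0.138|110⟩

H on qubit 0 mixes each pair of kets that differ only in qubit 0: amplitudes (a, b) of (|…0…⟩, |…1…⟩) become ((a + b)/√2, (a − b)/√2). Kets absent from the input have amplitude 0.
(|001⟩, |101⟩): (a, b) = (0, -0.9808) → (-0.6935, 0.6935)
(|010⟩, |110⟩): (a, b) = (0.1951, 0) → (0.138, 0.138)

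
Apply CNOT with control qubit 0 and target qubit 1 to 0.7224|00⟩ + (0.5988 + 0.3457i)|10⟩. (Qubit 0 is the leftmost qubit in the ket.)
0.7224|00⟩ + (0.5988 + 0.3457i)|11⟩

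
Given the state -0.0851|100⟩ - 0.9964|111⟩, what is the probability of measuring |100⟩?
0.007242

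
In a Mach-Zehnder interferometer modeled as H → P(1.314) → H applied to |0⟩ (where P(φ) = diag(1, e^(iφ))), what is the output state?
(0.627 + 0.4836i)|0⟩ + (0.373 - 0.4836i)|1⟩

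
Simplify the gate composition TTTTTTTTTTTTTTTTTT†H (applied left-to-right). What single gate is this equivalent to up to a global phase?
H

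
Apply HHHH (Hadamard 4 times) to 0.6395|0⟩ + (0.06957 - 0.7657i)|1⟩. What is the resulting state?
0.6395|0⟩ + (0.06957 - 0.7657i)|1⟩

H² = I, so an even number of Hadamards cancels: H^4 = I and the state is unchanged.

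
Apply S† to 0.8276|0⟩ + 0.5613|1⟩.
0.8276|0⟩ - 0.5613i|1⟩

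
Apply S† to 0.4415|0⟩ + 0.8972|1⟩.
0.4415|0⟩ - 0.8972i|1⟩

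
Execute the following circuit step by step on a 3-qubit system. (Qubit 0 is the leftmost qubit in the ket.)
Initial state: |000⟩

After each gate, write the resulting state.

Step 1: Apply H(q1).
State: 1/√2|000⟩ + 1/√2|010⟩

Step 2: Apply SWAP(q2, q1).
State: 1/√2|000⟩ + 1/√2|001⟩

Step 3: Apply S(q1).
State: 1/√2|000⟩ + 1/√2|001⟩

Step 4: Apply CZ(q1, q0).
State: 1/√2|000⟩ + 1/√2|001⟩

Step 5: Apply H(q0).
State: 1/2|000⟩ + 1/2|001⟩ + 1/2|100⟩ + 1/2|101⟩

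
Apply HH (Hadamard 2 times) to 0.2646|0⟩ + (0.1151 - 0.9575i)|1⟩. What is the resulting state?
0.2646|0⟩ + (0.1151 - 0.9575i)|1⟩

H² = I, so an even number of Hadamards cancels: H^2 = I and the state is unchanged.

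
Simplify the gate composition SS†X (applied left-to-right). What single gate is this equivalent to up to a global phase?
X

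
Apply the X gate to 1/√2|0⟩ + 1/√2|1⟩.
1/√2|0⟩ + 1/√2|1⟩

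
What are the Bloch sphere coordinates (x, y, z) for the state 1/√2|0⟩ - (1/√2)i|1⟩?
(0, -1, 0)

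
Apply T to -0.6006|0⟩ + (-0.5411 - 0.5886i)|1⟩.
-0.6006|0⟩ + (0.03359 - 0.7988i)|1⟩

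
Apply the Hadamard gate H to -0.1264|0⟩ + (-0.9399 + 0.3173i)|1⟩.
(-0.754 + 0.2244i)|0⟩ + (0.5752 - 0.2244i)|1⟩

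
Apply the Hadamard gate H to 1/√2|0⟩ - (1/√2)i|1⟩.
(1/2 - (1/2)i)|0⟩ + (1/2 + (1/2)i)|1⟩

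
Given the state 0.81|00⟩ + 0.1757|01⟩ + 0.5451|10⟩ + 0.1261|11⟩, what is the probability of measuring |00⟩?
0.6561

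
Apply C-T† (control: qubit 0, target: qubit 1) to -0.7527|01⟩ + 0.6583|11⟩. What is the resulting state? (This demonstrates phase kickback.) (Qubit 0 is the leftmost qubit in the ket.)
-0.7527|01⟩ + (0.4655 - 0.4655i)|11⟩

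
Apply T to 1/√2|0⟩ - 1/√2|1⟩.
1/√2|0⟩ + (-1/2 - (1/2)i)|1⟩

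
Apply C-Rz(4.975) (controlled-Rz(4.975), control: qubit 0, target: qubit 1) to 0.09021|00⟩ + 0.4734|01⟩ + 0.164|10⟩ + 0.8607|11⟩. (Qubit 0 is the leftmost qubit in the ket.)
0.09021|00⟩ + 0.4734|01⟩ + (-0.1302 - 0.09978i)|10⟩ + (-0.6831 + 0.5237i)|11⟩

C-Rz(4.975) leaves the control-|0⟩ kets |00⟩, |01⟩ unchanged and applies Rz(4.975) to qubit 1 on the control-|1⟩ pair (|10⟩, |11⟩).
Rz(4.975) = [[e^(−iθ/2), 0], [0, e^(iθ/2)]] with e^(±iθ/2) = cos(θ/2) ± i·sin(θ/2); θ = 4.975, cos(θ/2) ≈ -0.7936, sin(θ/2) ≈ 0.608439.
With a = amp(|10⟩) = 0.164 and b = amp(|11⟩) = 0.8607:
new amp(|10⟩) = (-0.7936 - 0.608439i)·a = (-0.1302 - 0.09978i)
new amp(|11⟩) = (-0.7936 + 0.608439i)·b = (-0.6831 + 0.5237i)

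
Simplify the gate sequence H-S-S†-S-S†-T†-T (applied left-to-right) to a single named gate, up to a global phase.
H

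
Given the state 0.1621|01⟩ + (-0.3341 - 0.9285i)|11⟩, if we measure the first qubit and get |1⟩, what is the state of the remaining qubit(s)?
(-0.3386 - 0.9409i)|1⟩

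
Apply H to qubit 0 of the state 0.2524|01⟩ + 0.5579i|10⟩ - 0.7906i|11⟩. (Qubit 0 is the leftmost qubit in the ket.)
0.3945i|00⟩ + (0.1785 - 0.559i)|01⟩ - 0.3945i|10⟩ + (0.1785 + 0.559i)|11⟩

H on qubit 0 mixes each pair of kets that differ only in qubit 0: amplitudes (a, b) of (|…0…⟩, |…1…⟩) become ((a + b)/√2, (a − b)/√2). Kets absent from the input have amplitude 0.
(|00⟩, |10⟩): (a, b) = (0, 0.5579i) → (0.3945i, -0.3945i)
(|01⟩, |11⟩): (a, b) = (0.2524, -0.7906i) → ((0.1785 - 0.559i), (0.1785 + 0.559i))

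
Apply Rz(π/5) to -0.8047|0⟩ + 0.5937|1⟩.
(-0.7653 + 0.2487i)|0⟩ + (0.5646 + 0.1835i)|1⟩

Rz(π/5) = [[e^(−iθ/2), 0], [0, e^(iθ/2)]] with e^(±iθ/2) = cos(θ/2) ± i·sin(θ/2); θ = π/5, cos(θ/2) ≈ 0.951057, sin(θ/2) ≈ 0.309017.
With a = amp(|0⟩) = -0.8047 and b = amp(|1⟩) = 0.5937:
new amp(|0⟩) = (0.951057 - 0.309017i)·a = (-0.7653 + 0.2487i)
new amp(|1⟩) = (0.951057 + 0.309017i)·b = (0.5646 + 0.1835i)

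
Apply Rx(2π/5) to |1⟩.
-0.5878i|0⟩ + 0.809|1⟩

Rx(2π/5) = [[cos(θ/2), −i·sin(θ/2)], [−i·sin(θ/2), cos(θ/2)]]; θ = 2π/5, cos(θ/2) ≈ 0.809017, sin(θ/2) ≈ 0.587785.
With a = amp(|0⟩) = 0 and b = amp(|1⟩) = 1:
new amp(|0⟩) = (0.809017)·a + (-0.587785i)·b = -0.5878i
new amp(|1⟩) = (-0.587785i)·a + (0.809017)·b = 0.809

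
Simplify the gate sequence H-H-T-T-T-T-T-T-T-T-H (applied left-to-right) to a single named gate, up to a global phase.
H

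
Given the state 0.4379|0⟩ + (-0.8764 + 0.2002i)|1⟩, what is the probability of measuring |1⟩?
0.8082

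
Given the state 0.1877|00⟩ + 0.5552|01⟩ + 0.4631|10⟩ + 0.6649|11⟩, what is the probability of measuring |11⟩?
0.4421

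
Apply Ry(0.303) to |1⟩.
-0.1509|0⟩ + 0.9885|1⟩

Ry(0.303) = [[cos(θ/2), −sin(θ/2)], [sin(θ/2), cos(θ/2)]]; θ = 0.303, cos(θ/2) ≈ 0.988546, sin(θ/2) ≈ 0.150921.
With a = amp(|0⟩) = 0 and b = amp(|1⟩) = 1:
new amp(|0⟩) = (0.988546)·a + (-0.150921)·b = -0.1509
new amp(|1⟩) = (0.150921)·a + (0.988546)·b = 0.9885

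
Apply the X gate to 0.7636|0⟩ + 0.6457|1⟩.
0.6457|0⟩ + 0.7636|1⟩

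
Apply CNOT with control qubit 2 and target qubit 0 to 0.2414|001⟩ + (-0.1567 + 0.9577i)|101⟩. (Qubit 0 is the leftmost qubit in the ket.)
(-0.1567 + 0.9577i)|001⟩ + 0.2414|101⟩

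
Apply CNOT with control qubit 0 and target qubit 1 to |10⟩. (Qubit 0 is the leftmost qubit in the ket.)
|11⟩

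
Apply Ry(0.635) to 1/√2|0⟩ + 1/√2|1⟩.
0.451|0⟩ + 0.8925|1⟩

Ry(0.635) = [[cos(θ/2), −sin(θ/2)], [sin(θ/2), cos(θ/2)]]; θ = 0.635, cos(θ/2) ≈ 0.950019, sin(θ/2) ≈ 0.312192.
With a = amp(|0⟩) = 1/√2 and b = amp(|1⟩) = 1/√2:
new amp(|0⟩) = (0.950019)·a + (-0.312192)·b = 0.451
new amp(|1⟩) = (0.312192)·a + (0.950019)·b = 0.8925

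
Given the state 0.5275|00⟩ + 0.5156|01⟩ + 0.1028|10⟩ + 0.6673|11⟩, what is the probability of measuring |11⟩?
0.4453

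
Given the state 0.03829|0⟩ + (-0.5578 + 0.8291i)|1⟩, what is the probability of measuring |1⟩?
0.9985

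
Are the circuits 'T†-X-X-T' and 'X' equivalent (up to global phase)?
No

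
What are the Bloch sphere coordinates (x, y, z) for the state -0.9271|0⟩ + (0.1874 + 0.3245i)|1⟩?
(-0.3475, -0.6017, 0.7191)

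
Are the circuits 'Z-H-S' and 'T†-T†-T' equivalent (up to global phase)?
No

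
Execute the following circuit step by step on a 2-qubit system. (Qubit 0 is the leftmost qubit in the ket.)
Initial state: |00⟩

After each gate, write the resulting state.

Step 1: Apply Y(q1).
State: i|01⟩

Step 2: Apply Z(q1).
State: -i|01⟩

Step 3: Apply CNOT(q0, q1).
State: -i|01⟩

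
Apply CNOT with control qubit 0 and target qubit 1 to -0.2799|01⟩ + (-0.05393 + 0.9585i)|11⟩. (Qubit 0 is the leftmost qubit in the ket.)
-0.2799|01⟩ + (-0.05393 + 0.9585i)|10⟩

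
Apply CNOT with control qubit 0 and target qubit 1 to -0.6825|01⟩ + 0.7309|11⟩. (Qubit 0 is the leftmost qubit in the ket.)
-0.6825|01⟩ + 0.7309|10⟩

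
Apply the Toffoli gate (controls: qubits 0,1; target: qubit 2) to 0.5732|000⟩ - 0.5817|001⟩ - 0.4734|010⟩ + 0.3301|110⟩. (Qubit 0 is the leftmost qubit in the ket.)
0.5732|000⟩ - 0.5817|001⟩ - 0.4734|010⟩ + 0.3301|111⟩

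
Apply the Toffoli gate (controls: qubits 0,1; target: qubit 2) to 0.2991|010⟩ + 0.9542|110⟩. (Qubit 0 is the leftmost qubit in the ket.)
0.2991|010⟩ + 0.9542|111⟩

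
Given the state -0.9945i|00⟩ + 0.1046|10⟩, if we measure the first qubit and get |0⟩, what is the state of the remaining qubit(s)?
-i|0⟩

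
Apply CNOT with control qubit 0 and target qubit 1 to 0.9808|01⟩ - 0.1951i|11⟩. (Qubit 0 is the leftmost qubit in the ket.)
0.9808|01⟩ - 0.1951i|10⟩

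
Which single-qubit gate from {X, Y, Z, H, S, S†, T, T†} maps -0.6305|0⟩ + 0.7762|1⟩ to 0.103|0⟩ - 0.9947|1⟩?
H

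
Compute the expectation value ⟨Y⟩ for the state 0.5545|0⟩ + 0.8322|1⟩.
0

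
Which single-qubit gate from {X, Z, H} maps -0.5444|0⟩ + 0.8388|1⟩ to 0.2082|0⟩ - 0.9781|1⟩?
H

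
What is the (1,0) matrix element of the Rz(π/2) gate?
0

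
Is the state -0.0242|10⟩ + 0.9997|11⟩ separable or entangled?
Separable

Writing the state as a|00⟩ + b|01⟩ + c|10⟩ + d|11⟩, it is a product state iff ad − bc = 0.
Here (a, b, c, d) = (0, 0, -0.0242, 0.9997): ad − bc = (0)(0.9997) − (0)(-0.0242) = 0, so the state is separable.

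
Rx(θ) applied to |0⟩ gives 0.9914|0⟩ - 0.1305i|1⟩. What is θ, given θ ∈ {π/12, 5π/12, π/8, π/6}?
π/12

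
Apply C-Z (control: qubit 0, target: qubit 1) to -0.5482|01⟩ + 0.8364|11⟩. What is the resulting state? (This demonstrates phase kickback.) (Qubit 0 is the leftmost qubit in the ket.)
-0.5482|01⟩ - 0.8364|11⟩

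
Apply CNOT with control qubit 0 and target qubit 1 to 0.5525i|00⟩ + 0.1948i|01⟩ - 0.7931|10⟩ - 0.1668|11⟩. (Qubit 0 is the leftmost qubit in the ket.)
0.5525i|00⟩ + 0.1948i|01⟩ - 0.1668|10⟩ - 0.7931|11⟩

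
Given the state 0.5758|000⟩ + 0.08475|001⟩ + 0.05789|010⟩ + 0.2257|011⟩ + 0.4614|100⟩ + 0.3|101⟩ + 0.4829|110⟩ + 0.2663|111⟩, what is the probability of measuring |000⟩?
0.3315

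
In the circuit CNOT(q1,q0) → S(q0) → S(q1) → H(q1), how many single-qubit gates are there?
3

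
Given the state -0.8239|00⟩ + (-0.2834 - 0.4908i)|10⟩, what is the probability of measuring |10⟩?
0.3212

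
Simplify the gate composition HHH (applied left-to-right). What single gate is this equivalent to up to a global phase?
H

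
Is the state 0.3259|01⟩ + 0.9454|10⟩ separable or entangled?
Entangled

Writing the state as a|00⟩ + b|01⟩ + c|10⟩ + d|11⟩, it is a product state iff ad − bc = 0.
Here (a, b, c, d) = (0, 0.3259, 0.9454, 0): ad − bc = (0)(0) − (0.3259)(0.9454) = -0.3081 ≠ 0, so the state is entangled.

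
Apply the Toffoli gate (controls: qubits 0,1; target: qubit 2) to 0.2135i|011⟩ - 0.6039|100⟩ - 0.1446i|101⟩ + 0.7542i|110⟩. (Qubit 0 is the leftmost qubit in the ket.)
0.2135i|011⟩ - 0.6039|100⟩ - 0.1446i|101⟩ + 0.7542i|111⟩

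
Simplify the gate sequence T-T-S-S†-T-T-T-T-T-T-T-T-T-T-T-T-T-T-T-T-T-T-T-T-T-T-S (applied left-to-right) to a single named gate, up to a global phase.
S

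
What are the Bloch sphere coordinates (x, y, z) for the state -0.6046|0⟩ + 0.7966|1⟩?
(-0.9632, 0, -0.269)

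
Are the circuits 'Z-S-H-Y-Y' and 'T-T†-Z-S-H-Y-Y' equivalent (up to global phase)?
Yes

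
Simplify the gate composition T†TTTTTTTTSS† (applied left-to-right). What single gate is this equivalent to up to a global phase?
T†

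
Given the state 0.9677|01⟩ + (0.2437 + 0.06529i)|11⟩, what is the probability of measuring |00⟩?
0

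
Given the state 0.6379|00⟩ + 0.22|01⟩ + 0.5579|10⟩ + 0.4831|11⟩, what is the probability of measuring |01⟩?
0.0484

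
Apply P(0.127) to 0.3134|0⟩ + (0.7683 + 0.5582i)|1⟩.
0.3134|0⟩ + (0.6914 + 0.651i)|1⟩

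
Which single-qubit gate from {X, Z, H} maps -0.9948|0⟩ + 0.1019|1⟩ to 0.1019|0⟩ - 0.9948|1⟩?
X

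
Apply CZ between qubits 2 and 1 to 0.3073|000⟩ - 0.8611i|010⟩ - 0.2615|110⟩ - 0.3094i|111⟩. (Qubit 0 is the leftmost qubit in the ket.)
0.3073|000⟩ - 0.8611i|010⟩ - 0.2615|110⟩ + 0.3094i|111⟩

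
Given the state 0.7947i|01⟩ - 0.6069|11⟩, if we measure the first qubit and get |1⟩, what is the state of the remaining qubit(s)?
-|1⟩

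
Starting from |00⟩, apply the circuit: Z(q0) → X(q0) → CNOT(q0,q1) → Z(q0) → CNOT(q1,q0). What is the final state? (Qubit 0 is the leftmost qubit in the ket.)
-|01⟩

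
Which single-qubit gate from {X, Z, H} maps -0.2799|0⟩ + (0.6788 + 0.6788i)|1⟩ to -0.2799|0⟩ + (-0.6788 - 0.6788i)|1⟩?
Z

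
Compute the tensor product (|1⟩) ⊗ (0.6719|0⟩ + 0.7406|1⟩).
0.6719|10⟩ + 0.7406|11⟩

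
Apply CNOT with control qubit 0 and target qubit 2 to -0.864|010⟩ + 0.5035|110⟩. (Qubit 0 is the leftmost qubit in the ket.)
-0.864|010⟩ + 0.5035|111⟩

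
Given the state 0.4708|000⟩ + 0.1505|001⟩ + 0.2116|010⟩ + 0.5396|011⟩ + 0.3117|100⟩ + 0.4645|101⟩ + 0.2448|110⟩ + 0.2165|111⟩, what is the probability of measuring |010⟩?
0.04477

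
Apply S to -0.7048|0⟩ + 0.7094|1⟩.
-0.7048|0⟩ + 0.7094i|1⟩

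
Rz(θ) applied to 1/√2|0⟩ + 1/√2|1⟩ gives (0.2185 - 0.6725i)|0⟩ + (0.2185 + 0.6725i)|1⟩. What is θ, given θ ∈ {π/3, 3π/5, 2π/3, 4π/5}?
4π/5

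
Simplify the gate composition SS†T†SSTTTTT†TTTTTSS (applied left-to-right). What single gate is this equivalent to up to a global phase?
T†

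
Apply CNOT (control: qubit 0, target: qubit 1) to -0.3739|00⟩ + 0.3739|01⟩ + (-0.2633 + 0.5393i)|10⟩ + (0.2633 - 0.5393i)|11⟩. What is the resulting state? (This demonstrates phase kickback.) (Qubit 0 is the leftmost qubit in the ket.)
-0.3739|00⟩ + 0.3739|01⟩ + (0.2633 - 0.5393i)|10⟩ + (-0.2633 + 0.5393i)|11⟩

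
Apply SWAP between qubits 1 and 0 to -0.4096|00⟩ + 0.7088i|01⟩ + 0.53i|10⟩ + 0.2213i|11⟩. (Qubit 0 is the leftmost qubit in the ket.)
-0.4096|00⟩ + 0.53i|01⟩ + 0.7088i|10⟩ + 0.2213i|11⟩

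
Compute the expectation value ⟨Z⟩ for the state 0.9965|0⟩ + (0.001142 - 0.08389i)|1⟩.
0.986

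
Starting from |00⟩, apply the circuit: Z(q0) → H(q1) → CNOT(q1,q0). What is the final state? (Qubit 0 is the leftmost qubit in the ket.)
1/√2|00⟩ + 1/√2|11⟩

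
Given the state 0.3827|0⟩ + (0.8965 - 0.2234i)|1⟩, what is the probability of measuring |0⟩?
0.1465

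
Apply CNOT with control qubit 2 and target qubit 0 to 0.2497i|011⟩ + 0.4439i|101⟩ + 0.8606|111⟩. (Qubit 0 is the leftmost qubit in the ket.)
0.4439i|001⟩ + 0.8606|011⟩ + 0.2497i|111⟩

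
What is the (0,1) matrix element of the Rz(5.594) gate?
0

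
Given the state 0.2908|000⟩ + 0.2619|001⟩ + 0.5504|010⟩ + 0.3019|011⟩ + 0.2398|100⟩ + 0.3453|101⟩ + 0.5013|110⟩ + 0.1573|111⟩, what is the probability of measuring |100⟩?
0.0575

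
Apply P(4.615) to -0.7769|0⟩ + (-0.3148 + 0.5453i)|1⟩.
-0.7769|0⟩ + (0.5733 + 0.2603i)|1⟩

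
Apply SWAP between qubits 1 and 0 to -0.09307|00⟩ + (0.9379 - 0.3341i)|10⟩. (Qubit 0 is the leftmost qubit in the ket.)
-0.09307|00⟩ + (0.9379 - 0.3341i)|01⟩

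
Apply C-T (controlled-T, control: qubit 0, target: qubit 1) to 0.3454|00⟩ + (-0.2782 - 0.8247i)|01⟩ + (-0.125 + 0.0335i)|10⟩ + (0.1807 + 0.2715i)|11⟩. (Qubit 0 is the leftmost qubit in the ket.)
0.3454|00⟩ + (-0.2782 - 0.8247i)|01⟩ + (-0.125 + 0.0335i)|10⟩ + (-0.06421 + 0.3198i)|11⟩

C-T leaves the control-|0⟩ kets |00⟩, |01⟩ unchanged and applies T to qubit 1 on the control-|1⟩ pair (|10⟩, |11⟩).
T = [[1, 0], [0, (1/√2 + (1/√2)i)]].
With a = amp(|10⟩) = (-0.125 + 0.0335i) and b = amp(|11⟩) = (0.1807 + 0.2715i):
new amp(|10⟩) = (1)·a = (-0.125 + 0.0335i)
new amp(|11⟩) = (1/√2 + (1/√2)i)·b = (-0.06421 + 0.3198i)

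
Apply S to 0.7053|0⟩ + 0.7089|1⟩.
0.7053|0⟩ + 0.7089i|1⟩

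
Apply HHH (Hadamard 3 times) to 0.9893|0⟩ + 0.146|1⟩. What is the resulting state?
0.8028|0⟩ + 0.5963|1⟩

H² = I, so H^3 = H: a single Hadamard. With (a, b) = (0.9893, 0.146), H gives ((a + b)/√2, (a − b)/√2) = (0.8028, 0.5963).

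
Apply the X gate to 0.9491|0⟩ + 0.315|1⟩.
0.315|0⟩ + 0.9491|1⟩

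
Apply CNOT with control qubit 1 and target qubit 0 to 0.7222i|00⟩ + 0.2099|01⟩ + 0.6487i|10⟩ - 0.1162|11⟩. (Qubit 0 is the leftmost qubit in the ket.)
0.7222i|00⟩ - 0.1162|01⟩ + 0.6487i|10⟩ + 0.2099|11⟩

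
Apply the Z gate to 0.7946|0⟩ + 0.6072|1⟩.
0.7946|0⟩ - 0.6072|1⟩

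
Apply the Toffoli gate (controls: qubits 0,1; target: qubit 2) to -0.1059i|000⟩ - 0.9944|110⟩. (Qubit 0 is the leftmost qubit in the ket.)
-0.1059i|000⟩ - 0.9944|111⟩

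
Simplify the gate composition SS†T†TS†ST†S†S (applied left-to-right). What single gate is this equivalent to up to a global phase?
T†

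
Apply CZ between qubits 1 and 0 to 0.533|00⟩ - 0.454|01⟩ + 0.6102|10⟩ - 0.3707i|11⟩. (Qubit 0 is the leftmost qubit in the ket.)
0.533|00⟩ - 0.454|01⟩ + 0.6102|10⟩ + 0.3707i|11⟩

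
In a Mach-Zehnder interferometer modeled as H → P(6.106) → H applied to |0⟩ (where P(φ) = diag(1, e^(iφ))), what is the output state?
(0.9922 - 0.08813i)|0⟩ + (0.007828 + 0.08813i)|1⟩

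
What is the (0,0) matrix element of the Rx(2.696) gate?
0.221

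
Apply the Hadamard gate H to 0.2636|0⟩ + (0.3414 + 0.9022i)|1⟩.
(0.4278 + 0.638i)|0⟩ + (-0.05501 - 0.638i)|1⟩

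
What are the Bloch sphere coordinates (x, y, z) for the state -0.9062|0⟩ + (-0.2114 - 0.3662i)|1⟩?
(0.3831, 0.6637, 0.6424)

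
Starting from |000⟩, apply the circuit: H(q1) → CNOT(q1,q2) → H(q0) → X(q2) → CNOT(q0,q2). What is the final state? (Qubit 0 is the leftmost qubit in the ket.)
1/2|001⟩ + 1/2|010⟩ + 1/2|100⟩ + 1/2|111⟩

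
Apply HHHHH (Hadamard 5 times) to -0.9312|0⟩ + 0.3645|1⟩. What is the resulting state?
-0.4007|0⟩ - 0.9162|1⟩

H² = I, so H^5 = H: a single Hadamard. With (a, b) = (-0.9312, 0.3645), H gives ((a + b)/√2, (a − b)/√2) = (-0.4007, -0.9162).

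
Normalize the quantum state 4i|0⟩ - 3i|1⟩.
0.8i|0⟩ - 0.6i|1⟩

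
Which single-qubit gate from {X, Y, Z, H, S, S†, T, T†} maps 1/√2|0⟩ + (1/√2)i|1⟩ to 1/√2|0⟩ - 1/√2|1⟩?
S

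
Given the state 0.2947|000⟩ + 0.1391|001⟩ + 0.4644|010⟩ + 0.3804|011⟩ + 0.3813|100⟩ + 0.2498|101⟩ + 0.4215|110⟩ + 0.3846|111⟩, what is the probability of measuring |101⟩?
0.0624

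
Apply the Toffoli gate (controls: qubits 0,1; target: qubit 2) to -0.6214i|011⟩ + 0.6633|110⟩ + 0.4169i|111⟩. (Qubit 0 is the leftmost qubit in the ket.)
-0.6214i|011⟩ + 0.4169i|110⟩ + 0.6633|111⟩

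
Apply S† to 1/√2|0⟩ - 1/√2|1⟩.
1/√2|0⟩ + (1/√2)i|1⟩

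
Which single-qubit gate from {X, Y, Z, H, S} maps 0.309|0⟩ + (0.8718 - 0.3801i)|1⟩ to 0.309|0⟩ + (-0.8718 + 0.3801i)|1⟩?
Z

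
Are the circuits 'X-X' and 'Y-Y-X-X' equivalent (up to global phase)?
Yes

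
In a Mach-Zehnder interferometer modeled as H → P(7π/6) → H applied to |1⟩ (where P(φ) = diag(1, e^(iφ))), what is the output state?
(0.933 + 0.25i)|0⟩ + (0.06699 - 0.25i)|1⟩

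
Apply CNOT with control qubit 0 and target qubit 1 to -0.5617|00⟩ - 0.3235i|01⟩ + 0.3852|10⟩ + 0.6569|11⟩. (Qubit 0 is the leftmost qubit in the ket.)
-0.5617|00⟩ - 0.3235i|01⟩ + 0.6569|10⟩ + 0.3852|11⟩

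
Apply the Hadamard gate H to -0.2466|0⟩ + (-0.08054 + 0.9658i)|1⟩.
(-0.2313 + 0.6829i)|0⟩ + (-0.1174 - 0.6829i)|1⟩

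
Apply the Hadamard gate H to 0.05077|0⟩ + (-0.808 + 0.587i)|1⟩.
(-0.5354 + 0.4151i)|0⟩ + (0.6072 - 0.4151i)|1⟩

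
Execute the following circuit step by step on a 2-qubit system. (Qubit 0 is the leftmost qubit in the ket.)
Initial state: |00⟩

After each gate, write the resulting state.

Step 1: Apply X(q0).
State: |10⟩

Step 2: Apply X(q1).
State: |11⟩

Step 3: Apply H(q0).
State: 1/√2|01⟩ - 1/√2|11⟩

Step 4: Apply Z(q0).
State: 1/√2|01⟩ + 1/√2|11⟩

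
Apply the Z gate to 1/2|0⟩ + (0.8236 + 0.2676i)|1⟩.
1/2|0⟩ + (-0.8236 - 0.2676i)|1⟩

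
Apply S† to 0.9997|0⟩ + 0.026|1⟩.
0.9997|0⟩ - 0.026i|1⟩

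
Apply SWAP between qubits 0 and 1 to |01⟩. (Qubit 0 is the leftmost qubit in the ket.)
|10⟩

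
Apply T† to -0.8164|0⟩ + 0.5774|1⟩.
-0.8164|0⟩ + (0.4083 - 0.4083i)|1⟩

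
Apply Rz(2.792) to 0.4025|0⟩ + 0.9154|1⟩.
(0.07 - 0.3964i)|0⟩ + (0.1592 + 0.9015i)|1⟩

Rz(2.792) = [[e^(−iθ/2), 0], [0, e^(iθ/2)]] with e^(±iθ/2) = cos(θ/2) ± i·sin(θ/2); θ = 2.792, cos(θ/2) ≈ 0.173908, sin(θ/2) ≈ 0.984762.
With a = amp(|0⟩) = 0.4025 and b = amp(|1⟩) = 0.9154:
new amp(|0⟩) = (0.173908 - 0.984762i)·a = (0.07 - 0.3964i)
new amp(|1⟩) = (0.173908 + 0.984762i)·b = (0.1592 + 0.9015i)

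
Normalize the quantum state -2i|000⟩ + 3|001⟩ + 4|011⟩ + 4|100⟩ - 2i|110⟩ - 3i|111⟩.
-0.2626i|000⟩ + 0.3939|001⟩ + 0.5252|011⟩ + 0.5252|100⟩ - 0.2626i|110⟩ - 0.3939i|111⟩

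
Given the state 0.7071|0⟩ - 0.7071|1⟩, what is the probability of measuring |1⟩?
0.5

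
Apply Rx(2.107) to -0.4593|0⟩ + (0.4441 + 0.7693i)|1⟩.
(0.4415 - 0.386i)|0⟩ + (0.2196 + 0.7796i)|1⟩

Rx(2.107) = [[cos(θ/2), −i·sin(θ/2)], [−i·sin(θ/2), cos(θ/2)]]; θ = 2.107, cos(θ/2) ≈ 0.494532, sin(θ/2) ≈ 0.869159.
With a = amp(|0⟩) = -0.4593 and b = amp(|1⟩) = (0.4441 + 0.7693i):
new amp(|0⟩) = (0.494532)·a + (-0.869159i)·b = (0.4415 - 0.386i)
new amp(|1⟩) = (-0.869159i)·a + (0.494532)·b = (0.2196 + 0.7796i)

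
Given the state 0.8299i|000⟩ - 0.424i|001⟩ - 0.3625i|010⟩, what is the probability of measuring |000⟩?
0.6887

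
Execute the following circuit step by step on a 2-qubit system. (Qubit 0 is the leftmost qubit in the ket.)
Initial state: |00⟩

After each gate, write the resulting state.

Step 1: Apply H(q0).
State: 1/√2|00⟩ + 1/√2|10⟩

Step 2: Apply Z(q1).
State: 1/√2|00⟩ + 1/√2|10⟩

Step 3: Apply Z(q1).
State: 1/√2|00⟩ + 1/√2|10⟩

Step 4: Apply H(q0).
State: |00⟩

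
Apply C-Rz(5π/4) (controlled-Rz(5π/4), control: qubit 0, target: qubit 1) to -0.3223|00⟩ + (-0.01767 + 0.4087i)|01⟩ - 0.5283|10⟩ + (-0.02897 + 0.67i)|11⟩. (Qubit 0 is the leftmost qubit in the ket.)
-0.3223|00⟩ + (-0.01767 + 0.4087i)|01⟩ + (0.2022 + 0.4881i)|10⟩ + (-0.6079 - 0.2832i)|11⟩

C-Rz(5π/4) leaves the control-|0⟩ kets |00⟩, |01⟩ unchanged and applies Rz(5π/4) to qubit 1 on the control-|1⟩ pair (|10⟩, |11⟩).
Rz(5π/4) = [[e^(−iθ/2), 0], [0, e^(iθ/2)]] with e^(±iθ/2) = cos(θ/2) ± i·sin(θ/2); θ = 5π/4, cos(θ/2) ≈ -0.382683, sin(θ/2) ≈ 0.92388.
With a = amp(|10⟩) = -0.5283 and b = amp(|11⟩) = (-0.02897 + 0.67i):
new amp(|10⟩) = (-0.382683 - 0.92388i)·a = (0.2022 + 0.4881i)
new amp(|11⟩) = (-0.382683 + 0.92388i)·b = (-0.6079 - 0.2832i)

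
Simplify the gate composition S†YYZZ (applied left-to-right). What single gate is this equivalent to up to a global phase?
S†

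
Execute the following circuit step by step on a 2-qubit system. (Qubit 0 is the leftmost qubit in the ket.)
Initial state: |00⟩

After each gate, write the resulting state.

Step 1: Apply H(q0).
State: 1/√2|00⟩ + 1/√2|10⟩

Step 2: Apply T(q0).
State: 1/√2|00⟩ + (1/2 + (1/2)i)|10⟩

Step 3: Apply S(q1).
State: 1/√2|00⟩ + (1/2 + (1/2)i)|10⟩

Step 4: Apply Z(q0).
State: 1/√2|00⟩ + (-1/2 - (1/2)i)|10⟩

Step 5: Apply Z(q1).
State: 1/√2|00⟩ + (-1/2 - (1/2)i)|10⟩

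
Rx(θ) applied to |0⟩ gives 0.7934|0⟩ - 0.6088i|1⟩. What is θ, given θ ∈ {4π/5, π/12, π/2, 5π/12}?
5π/12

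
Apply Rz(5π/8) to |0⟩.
(0.5556 - 0.8315i)|0⟩

Rz(5π/8) = [[e^(−iθ/2), 0], [0, e^(iθ/2)]] with e^(±iθ/2) = cos(θ/2) ± i·sin(θ/2); θ = 5π/8, cos(θ/2) ≈ 0.55557, sin(θ/2) ≈ 0.83147.
With a = amp(|0⟩) = 1 and b = amp(|1⟩) = 0:
new amp(|0⟩) = (0.55557 - 0.83147i)·a = (0.5556 - 0.8315i)
new amp(|1⟩) = (0.55557 + 0.83147i)·b = 0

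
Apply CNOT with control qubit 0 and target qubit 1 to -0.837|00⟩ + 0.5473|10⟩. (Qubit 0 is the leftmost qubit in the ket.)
-0.837|00⟩ + 0.5473|11⟩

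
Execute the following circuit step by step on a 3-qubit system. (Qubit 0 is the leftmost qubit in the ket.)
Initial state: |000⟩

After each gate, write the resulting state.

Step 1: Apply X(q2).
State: |001⟩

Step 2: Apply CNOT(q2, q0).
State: |101⟩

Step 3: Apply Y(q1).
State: i|111⟩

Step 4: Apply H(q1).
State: (1/√2)i|101⟩ - (1/√2)i|111⟩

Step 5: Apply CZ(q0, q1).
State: (1/√2)i|101⟩ + (1/√2)i|111⟩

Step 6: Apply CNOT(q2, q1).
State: (1/√2)i|101⟩ + (1/√2)i|111⟩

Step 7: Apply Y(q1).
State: 1/√2|101⟩ - 1/√2|111⟩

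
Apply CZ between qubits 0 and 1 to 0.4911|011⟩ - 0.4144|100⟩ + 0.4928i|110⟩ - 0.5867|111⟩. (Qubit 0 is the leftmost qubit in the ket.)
0.4911|011⟩ - 0.4144|100⟩ - 0.4928i|110⟩ + 0.5867|111⟩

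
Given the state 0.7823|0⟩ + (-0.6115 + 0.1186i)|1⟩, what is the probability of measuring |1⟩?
0.388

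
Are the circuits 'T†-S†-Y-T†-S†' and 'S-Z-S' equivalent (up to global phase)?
No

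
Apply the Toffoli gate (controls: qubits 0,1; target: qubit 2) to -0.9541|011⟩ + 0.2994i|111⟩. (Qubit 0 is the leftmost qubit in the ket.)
-0.9541|011⟩ + 0.2994i|110⟩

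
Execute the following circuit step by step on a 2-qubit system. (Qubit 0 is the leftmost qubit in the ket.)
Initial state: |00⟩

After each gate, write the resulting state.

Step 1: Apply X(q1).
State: |01⟩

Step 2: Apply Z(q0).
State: |01⟩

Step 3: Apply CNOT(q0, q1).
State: |01⟩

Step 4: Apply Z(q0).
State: |01⟩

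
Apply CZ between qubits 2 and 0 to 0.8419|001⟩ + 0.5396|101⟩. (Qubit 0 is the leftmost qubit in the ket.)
0.8419|001⟩ - 0.5396|101⟩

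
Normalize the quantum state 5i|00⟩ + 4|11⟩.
0.7809i|00⟩ + 0.6247|11⟩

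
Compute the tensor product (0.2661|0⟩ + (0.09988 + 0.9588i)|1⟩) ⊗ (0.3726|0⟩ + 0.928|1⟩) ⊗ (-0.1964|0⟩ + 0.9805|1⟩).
-0.01947|000⟩ + 0.09722|001⟩ - 0.0485|010⟩ + 0.2421|011⟩ + (-0.007309 - 0.07016i)|100⟩ + (0.03649 + 0.3503i)|101⟩ + (-0.0182 - 0.1748i)|110⟩ + (0.09088 + 0.8724i)|111⟩

amp(|b₁b₂…⟩) = product of the factor amplitudes for bits b₁, b₂, …; only kets whose every factor amplitude is nonzero survive.
|000⟩: (0.2661)(0.3726)(-0.1964) = -0.01947
|001⟩: (0.2661)(0.3726)(0.9805) = 0.09722
|010⟩: (0.2661)(0.928)(-0.1964) = -0.0485
|011⟩: (0.2661)(0.928)(0.9805) = 0.2421
|100⟩: (0.09988 + 0.9588i)(0.3726)(-0.1964) = (-0.007309 - 0.07016i)
|101⟩: (0.09988 + 0.9588i)(0.3726)(0.9805) = (0.03649 + 0.3503i)
|110⟩: (0.09988 + 0.9588i)(0.928)(-0.1964) = (-0.0182 - 0.1748i)
|111⟩: (0.09988 + 0.9588i)(0.928)(0.9805) = (0.09088 + 0.8724i)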